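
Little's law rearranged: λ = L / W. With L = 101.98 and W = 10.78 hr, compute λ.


Little's law: L = λW → λ = L / W
= 101.98 / 10.78
= 9.46 per hour


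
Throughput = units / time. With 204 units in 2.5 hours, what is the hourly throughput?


Throughput = units / time
= 204 / 2.5
= 81.6 units/hour


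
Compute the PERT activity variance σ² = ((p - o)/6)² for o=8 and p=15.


σ² = ((p - o) / 6)² = (p - o)² / 36
= (15 - 8)² / 36
= 7² / 36
= 49 / 36
= 1.3611


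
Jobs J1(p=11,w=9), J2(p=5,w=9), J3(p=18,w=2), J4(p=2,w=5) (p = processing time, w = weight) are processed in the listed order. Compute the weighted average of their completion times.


Completion times:
  J1: C=11, w×C=9×11=99
  J2: C=16, w×C=9×16=144
  J3: C=34, w×C=2×34=68
  J4: C=36, w×C=5×36=180
Sum w×C = 491
Sum w = 25
Weighted avg = 491/25
= 19.64


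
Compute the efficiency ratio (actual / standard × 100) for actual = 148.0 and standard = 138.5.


Efficiency = (actual / standard) × 100
= (148.0 / 138.5) × 100
= 106.9%


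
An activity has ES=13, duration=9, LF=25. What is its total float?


EF = ES + duration = 13 + 9 = 22
LS = LF - duration = 25 - 9 = 16
Total Float = LF - EF = 25 - 22
(or LS - ES = 16 - 13)
= 3


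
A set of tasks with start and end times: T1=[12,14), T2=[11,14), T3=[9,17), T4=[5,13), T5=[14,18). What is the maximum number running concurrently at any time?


Check each time point for overlaps:
  t=12: 4 tasks active (T1, T2, T3, T4)
Max concurrent = 4


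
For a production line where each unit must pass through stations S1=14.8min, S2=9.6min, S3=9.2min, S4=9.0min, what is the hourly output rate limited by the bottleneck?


Bottleneck = longest station time
Station times: [14.8, 9.6, 9.2, 9.0]
Max = 14.8 min
Rate = 60 / 14.8
= 4.05 units/hour (bottleneck: 14.8min)


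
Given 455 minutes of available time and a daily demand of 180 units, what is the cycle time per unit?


Cycle time = available time / demand
= 455 / 180
= 2.53 min/unit


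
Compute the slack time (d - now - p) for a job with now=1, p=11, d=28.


Slack = due - current_time - processing
= 28 - 1 - 11
= 16


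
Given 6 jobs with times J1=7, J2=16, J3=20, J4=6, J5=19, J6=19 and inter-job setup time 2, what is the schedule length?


Makespan = Σ processing + (n-1) × setup
= (7 + 16 + 20 + 6 + 19 + 19) + (6-1)×2
= 87 + 10
= 97 time units


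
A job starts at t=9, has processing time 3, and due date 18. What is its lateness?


Completion = 9 + 3 = 12
Lateness = C - d = 12 - 18
= -6


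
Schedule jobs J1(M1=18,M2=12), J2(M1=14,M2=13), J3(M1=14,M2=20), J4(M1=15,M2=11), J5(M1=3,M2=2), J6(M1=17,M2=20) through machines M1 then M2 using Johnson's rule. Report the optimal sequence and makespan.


Johnson's rule:
Group 1 (M1≤M2, sort by M1): ['J3', 'J6']
Group 2 (M1>M2, sort desc M2): ['J2', 'J1', 'J4', 'J5']
Sequence: J3 → J6 → J2 → J1 → J4 → J5
Makespan calculation:
  J3: M1 done=14, M2 done=34
  J6: M1 done=31, M2 done=54
  J2: M1 done=45, M2 done=67
  J1: M1 done=63, M2 done=79
  J4: M1 done=78, M2 done=90
  J5: M1 done=81, M2 done=92
= Sequence: J3 → J6 → J2 → J1 → J4 → J5, Makespan: 92


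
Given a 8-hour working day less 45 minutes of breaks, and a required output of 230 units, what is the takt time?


Available = 8×60 - 45 = 435 min
Takt time = 435 / 230
= 1.89 min/unit


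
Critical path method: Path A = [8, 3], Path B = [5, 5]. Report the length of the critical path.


Path A: 8 + 3 = 11
Path B: 5 + 5 = 10
Critical path = longest = max(11, 10)
= 11 (Path A)


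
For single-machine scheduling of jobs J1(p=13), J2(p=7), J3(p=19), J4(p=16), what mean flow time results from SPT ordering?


SPT order: J2 → J1 → J4 → J3
Completion times:
  J2: C=7
  J1: C=20
  J4: C=36
  J3: C=55
Sum = 118, n = 4
Mean flow = 118/4
= 29.50


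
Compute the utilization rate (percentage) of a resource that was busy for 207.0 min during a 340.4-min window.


Utilization = busy / total × 100
= 207.0 / 340.4 × 100
= 60.8%


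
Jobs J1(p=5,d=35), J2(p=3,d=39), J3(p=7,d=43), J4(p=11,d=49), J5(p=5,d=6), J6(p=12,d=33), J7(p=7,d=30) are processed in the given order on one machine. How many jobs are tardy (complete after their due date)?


Completion vs due date:
  J1: C=5, d=35 → on time
  J2: C=8, d=39 → on time
  J3: C=15, d=43 → on time
  J4: C=26, d=49 → on time
  J5: C=31, d=6 → TARDY
  J6: C=43, d=33 → TARDY
  J7: C=50, d=30 → TARDY
Tardy jobs: J5, J6, J7
Count = 3


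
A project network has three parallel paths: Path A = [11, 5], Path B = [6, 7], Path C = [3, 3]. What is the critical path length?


Path A: 11 + 5 = 16
Path B: 6 + 7 = 13
Path C: 3 + 3 = 6
Critical path = longest = max(16, 13, 6)
= 16 (Path A)


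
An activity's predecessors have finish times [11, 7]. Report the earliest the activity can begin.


ES = max of all predecessor completion times
Predecessors: [11, 7]
ES = max(11, 7)
= 11


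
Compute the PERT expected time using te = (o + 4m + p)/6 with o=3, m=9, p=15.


te = (o + 4m + p) / 6
= (3 + 4×9 + 15) / 6
= (3 + 36 + 15) / 6
= 54 / 6
= 9.00


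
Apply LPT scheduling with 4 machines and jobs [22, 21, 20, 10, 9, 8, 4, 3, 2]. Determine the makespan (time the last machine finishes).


Jobs (LPT sorted): [22, 21, 20, 10, 9, 8, 4, 3, 2]
Machines: 4
  J=22 → Machine 1 (load: 0+22=22)
  J=21 → Machine 2 (load: 0+21=21)
  J=20 → Machine 3 (load: 0+20=20)
  J=10 → Machine 4 (load: 0+10=10)
  J=9 → Machine 4 (load: 10+9=19)
  J=8 → Machine 4 (load: 19+8=27)
  J=4 → Machine 3 (load: 20+4=24)
  J=3 → Machine 2 (load: 21+3=24)
  J=2 → Machine 1 (load: 22+2=24)
Machine loads: [24, 24, 24, 27]
Makespan = max = 27 time units


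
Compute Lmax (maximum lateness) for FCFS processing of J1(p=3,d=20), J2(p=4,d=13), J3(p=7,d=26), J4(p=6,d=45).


Lateness per job (L = C - d):
  J1: C=3, d=20, L=-17
  J2: C=7, d=13, L=-6
  J3: C=14, d=26, L=-12
  J4: C=20, d=45, L=-25
Lmax = max(-17, -6, -12, -25)
= -6


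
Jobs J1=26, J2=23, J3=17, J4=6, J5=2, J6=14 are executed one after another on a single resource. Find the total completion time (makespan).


Sequential makespan: sum all processing times
= 26 + 23 + 17 + 6 + 2 + 14
= 88 time units


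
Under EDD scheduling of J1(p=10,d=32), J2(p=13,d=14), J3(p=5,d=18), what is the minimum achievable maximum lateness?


EDD order: J2 → J3 → J1
Completion and lateness:
  J2: C=13, d=14, L=13-14=-1
  J3: C=18, d=18, L=18-18=0
  J1: C=28, d=32, L=28-32=-4
Lmax = max(-1, 0, -4)
= 0


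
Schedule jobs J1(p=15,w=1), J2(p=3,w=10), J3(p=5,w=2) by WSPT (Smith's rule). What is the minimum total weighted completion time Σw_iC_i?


WSPT order (by p/w): J2 → J3 → J1
  J2: C=3, w·C=10×3=30
  J3: C=8, w·C=2×8=16
  J1: C=23, w·C=1×23=23
Σ w·C = 69
= 69


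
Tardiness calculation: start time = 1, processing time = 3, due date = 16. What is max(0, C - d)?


Completion = start + processing = 1 + 3 = 4
Tardiness = max(0, C - d) = max(0, 4 - 16)
= max(0, -12)
= 0


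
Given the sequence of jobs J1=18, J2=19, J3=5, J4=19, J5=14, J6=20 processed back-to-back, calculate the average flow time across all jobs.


Completion times:
  J1: completes at 18
  J2: completes at 37
  J3: completes at 42
  J4: completes at 61
  J5: completes at 75
  J6: completes at 95
Sum = 328
Average = 328/6
= 54.67


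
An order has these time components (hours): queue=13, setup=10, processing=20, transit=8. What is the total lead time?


Lead time = queue + setup + processing + transit
= 13 + 10 + 20 + 8
= 51 hours


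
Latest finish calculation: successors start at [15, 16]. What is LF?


LF = min of all successor start times
Successors start at: [15, 16]
LF = min(15, 16)
= 15


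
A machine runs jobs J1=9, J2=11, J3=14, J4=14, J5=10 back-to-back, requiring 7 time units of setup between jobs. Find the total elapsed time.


Makespan = Σ processing + (n-1) × setup
= (9 + 11 + 14 + 14 + 10) + (5-1)×7
= 58 + 28
= 86 time units


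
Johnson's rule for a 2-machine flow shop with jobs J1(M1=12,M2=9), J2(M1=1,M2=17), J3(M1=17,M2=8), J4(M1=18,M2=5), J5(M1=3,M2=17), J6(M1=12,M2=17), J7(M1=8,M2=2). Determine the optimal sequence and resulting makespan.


Johnson's rule:
Group 1 (M1≤M2, sort by M1): ['J2', 'J5', 'J6']
Group 2 (M1>M2, sort desc M2): ['J1', 'J3', 'J4', 'J7']
Sequence: J2 → J5 → J6 → J1 → J3 → J4 → J7
Makespan calculation:
  J2: M1 done=1, M2 done=18
  J5: M1 done=4, M2 done=35
  J6: M1 done=16, M2 done=52
  J1: M1 done=28, M2 done=61
  J3: M1 done=45, M2 done=69
  J4: M1 done=63, M2 done=74
  J7: M1 done=71, M2 done=76
= Sequence: J2 → J5 → J6 → J1 → J3 → J4 → J7, Makespan: 76


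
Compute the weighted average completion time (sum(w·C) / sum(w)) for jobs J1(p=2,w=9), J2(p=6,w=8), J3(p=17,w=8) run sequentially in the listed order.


Completion times:
  J1: C=2, w×C=9×2=18
  J2: C=8, w×C=8×8=64
  J3: C=25, w×C=8×25=200
Sum w×C = 282
Sum w = 25
Weighted avg = 282/25
= 11.28


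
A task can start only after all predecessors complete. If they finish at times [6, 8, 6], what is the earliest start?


ES = max of all predecessor completion times
Predecessors: [6, 8, 6]
ES = max(6, 8, 6)
= 8


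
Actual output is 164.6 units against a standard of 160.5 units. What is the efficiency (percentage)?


Efficiency = (actual / standard) × 100
= (164.6 / 160.5) × 100
= 102.6%


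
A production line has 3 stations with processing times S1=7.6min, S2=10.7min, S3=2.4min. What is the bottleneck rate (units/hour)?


Bottleneck = longest station time
Station times: [7.6, 10.7, 2.4]
Max = 10.7 min
Rate = 60 / 10.7
= 5.61 units/hour (bottleneck: 10.7min)


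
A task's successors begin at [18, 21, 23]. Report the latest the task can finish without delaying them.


LF = min of all successor start times
Successors start at: [18, 21, 23]
LF = min(18, 21, 23)
= 18


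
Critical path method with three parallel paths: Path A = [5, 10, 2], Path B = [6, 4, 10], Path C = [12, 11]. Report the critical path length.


Path A: 5 + 10 + 2 = 17
Path B: 6 + 4 + 10 = 20
Path C: 12 + 11 = 23
Critical path = longest = max(17, 20, 23)
= 23 (Path C)


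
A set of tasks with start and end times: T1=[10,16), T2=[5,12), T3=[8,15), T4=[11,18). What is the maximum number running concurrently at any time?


Check each time point for overlaps:
  t=11: 4 tasks active (T1, T2, T3, T4)
Max concurrent = 4


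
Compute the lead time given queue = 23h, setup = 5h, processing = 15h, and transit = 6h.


Lead time = queue + setup + processing + transit
= 23 + 5 + 15 + 6
= 49 hours


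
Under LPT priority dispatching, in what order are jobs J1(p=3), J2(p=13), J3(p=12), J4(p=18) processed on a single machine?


LPT: sort by longest processing time first
  J4: p=18
  J2: p=13
  J3: p=12
  J1: p=3
Order: J4 → J2 → J3 → J1


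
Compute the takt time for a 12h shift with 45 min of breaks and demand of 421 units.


Available = 12×60 - 45 = 675 min
Takt time = 675 / 421
= 1.60 min/unit


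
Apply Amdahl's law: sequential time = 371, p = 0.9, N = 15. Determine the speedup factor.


Amdahl's law: T_p = T × ((1-p) + p/N)
= 371 × ((1-0.9) + 0.9/15)
= 371 × (0.10 + 0.0600)
= 371 × 0.1600
= 59.36
Speedup = 371/59.36
= 6.25×


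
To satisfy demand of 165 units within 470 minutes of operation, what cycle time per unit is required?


Cycle time = available time / demand
= 470 / 165
= 2.85 min/unit


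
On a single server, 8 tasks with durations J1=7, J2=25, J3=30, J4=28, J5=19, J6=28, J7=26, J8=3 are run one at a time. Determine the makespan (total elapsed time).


Sequential makespan: sum all processing times
= 7 + 25 + 30 + 28 + 19 + 28 + 26 + 3
= 166 time units


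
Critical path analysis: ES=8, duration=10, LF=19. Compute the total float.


EF = ES + duration = 8 + 10 = 18
LS = LF - duration = 19 - 10 = 9
Total Float = LF - EF = 19 - 18
(or LS - ES = 9 - 8)
= 1


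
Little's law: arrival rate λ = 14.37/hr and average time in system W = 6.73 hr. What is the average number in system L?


Little's law: L = λ × W
= 14.37 × 6.73
= 96.71


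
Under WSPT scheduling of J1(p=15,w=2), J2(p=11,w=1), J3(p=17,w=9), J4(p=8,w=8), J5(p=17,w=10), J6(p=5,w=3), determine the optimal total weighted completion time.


WSPT order (by p/w): J4 → J6 → J5 → J3 → J1 → J2
  J4: C=8, w·C=8×8=64
  J6: C=13, w·C=3×13=39
  J5: C=30, w·C=10×30=300
  J3: C=47, w·C=9×47=423
  J1: C=62, w·C=2×62=124
  J2: C=73, w·C=1×73=73
Σ w·C = 1023
= 1023


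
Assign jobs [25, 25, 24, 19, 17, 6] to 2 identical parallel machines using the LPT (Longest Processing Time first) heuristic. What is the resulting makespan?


Jobs (LPT sorted): [25, 25, 24, 19, 17, 6]
Machines: 2
  J=25 → Machine 1 (load: 0+25=25)
  J=25 → Machine 2 (load: 0+25=25)
  J=24 → Machine 1 (load: 25+24=49)
  J=19 → Machine 2 (load: 25+19=44)
  J=17 → Machine 2 (load: 44+17=61)
  J=6 → Machine 1 (load: 49+6=55)
Machine loads: [55, 61]
Makespan = max = 61 time units


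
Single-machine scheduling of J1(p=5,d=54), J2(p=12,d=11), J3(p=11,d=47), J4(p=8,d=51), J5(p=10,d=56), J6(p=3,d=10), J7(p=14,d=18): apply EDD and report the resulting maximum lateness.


EDD order: J6 → J2 → J7 → J3 → J4 → J1 → J5
Completion and lateness:
  J6: C=3, d=10, L=3-10=-7
  J2: C=15, d=11, L=15-11=4
  J7: C=29, d=18, L=29-18=11
  J3: C=40, d=47, L=40-47=-7
  J4: C=48, d=51, L=48-51=-3
  J1: C=53, d=54, L=53-54=-1
  J5: C=63, d=56, L=63-56=7
Lmax = max(-7, 4, 11, -7, -3, -1, 7)
= 11


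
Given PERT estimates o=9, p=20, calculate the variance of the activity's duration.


σ² = ((p - o) / 6)² = (p - o)² / 36
= (20 - 9)² / 36
= 11² / 36
= 121 / 36
= 3.3611


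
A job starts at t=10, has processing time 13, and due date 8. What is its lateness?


Completion = 10 + 13 = 23
Lateness = C - d = 23 - 8
= 15


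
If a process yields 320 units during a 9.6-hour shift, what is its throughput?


Throughput = units / time
= 320 / 9.6
= 33.3 units/hour


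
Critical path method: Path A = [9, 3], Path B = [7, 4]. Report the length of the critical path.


Path A: 9 + 3 = 12
Path B: 7 + 4 = 11
Critical path = longest = max(12, 11)
= 12 (Path A)


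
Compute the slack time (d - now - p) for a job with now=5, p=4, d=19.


Slack = due - current_time - processing
= 19 - 5 - 4
= 10


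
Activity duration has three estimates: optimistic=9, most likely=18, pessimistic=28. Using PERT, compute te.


te = (o + 4m + p) / 6
= (9 + 4×18 + 28) / 6
= (9 + 72 + 28) / 6
= 109 / 6
= 18.17


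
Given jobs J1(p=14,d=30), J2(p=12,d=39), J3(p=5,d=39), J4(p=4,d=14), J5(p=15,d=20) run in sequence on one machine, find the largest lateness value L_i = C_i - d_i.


Lateness per job (L = C - d):
  J1: C=14, d=30, L=-16
  J2: C=26, d=39, L=-13
  J3: C=31, d=39, L=-8
  J4: C=35, d=14, L=21
  J5: C=50, d=20, L=30
Lmax = max(-16, -13, -8, 21, 30)
= 30


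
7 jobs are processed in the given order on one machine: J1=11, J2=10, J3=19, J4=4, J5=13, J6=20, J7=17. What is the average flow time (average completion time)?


Completion times:
  J1: completes at 11
  J2: completes at 21
  J3: completes at 40
  J4: completes at 44
  J5: completes at 57
  J6: completes at 77
  J7: completes at 94
Sum = 344
Average = 344/7
= 49.14


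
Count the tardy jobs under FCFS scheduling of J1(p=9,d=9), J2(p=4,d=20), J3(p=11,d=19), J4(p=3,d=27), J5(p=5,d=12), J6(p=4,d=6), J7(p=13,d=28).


Completion vs due date:
  J1: C=9, d=9 → on time
  J2: C=13, d=20 → on time
  J3: C=24, d=19 → TARDY
  J4: C=27, d=27 → on time
  J5: C=32, d=12 → TARDY
  J6: C=36, d=6 → TARDY
  J7: C=49, d=28 → TARDY
Tardy jobs: J3, J5, J6, J7
Count = 4


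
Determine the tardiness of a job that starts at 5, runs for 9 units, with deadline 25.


Completion = start + processing = 5 + 9 = 14
Tardiness = max(0, C - d) = max(0, 14 - 25)
= max(0, -11)
= 0


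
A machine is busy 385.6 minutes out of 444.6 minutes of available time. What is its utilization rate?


Utilization = busy / total × 100
= 385.6 / 444.6 × 100
= 86.7%


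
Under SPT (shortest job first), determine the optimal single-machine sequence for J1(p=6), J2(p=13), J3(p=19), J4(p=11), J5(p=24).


SPT: sort by shortest processing time
  J1: p=6
  J4: p=11
  J2: p=13
  J3: p=19
  J5: p=24
Order: J1 → J4 → J2 → J3 → J5


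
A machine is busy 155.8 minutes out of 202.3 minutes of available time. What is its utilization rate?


Utilization = busy / total × 100
= 155.8 / 202.3 × 100
= 77.0%


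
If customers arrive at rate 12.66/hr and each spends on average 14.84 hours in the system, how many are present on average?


Little's law: L = λ × W
= 12.66 × 14.84
= 187.87


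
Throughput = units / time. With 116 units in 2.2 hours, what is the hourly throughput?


Throughput = units / time
= 116 / 2.2
= 52.7 units/hour


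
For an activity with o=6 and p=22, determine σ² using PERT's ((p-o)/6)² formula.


σ² = ((p - o) / 6)² = (p - o)² / 36
= (22 - 6)² / 36
= 16² / 36
= 256 / 36
= 7.1111


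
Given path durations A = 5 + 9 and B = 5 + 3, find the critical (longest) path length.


Path A: 5 + 9 = 14
Path B: 5 + 3 = 8
Critical path = longest = max(14, 8)
= 14 (Path A)


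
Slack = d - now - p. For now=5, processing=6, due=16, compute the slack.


Slack = due - current_time - processing
= 16 - 5 - 6
= 5


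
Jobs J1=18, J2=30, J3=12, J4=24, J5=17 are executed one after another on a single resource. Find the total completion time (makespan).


Sequential makespan: sum all processing times
= 18 + 30 + 12 + 24 + 17
= 101 time units


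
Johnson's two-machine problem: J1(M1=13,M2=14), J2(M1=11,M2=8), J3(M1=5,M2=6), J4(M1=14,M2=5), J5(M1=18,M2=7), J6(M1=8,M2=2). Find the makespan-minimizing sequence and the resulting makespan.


Johnson's rule:
Group 1 (M1≤M2, sort by M1): ['J3', 'J1']
Group 2 (M1>M2, sort desc M2): ['J2', 'J5', 'J4', 'J6']
Sequence: J3 → J1 → J2 → J5 → J4 → J6
Makespan calculation:
  J3: M1 done=5, M2 done=11
  J1: M1 done=18, M2 done=32
  J2: M1 done=29, M2 done=40
  J5: M1 done=47, M2 done=54
  J4: M1 done=61, M2 done=66
  J6: M1 done=69, M2 done=71
= Sequence: J3 → J1 → J2 → J5 → J4 → J6, Makespan: 71


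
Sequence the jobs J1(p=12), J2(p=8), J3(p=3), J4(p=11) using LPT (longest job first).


LPT: sort by longest processing time first
  J1: p=12
  J4: p=11
  J2: p=8
  J3: p=3
Order: J1 → J4 → J2 → J3


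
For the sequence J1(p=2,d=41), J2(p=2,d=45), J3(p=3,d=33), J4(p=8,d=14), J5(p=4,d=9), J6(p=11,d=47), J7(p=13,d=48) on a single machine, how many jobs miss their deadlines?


Completion vs due date:
  J1: C=2, d=41 → on time
  J2: C=4, d=45 → on time
  J3: C=7, d=33 → on time
  J4: C=15, d=14 → TARDY
  J5: C=19, d=9 → TARDY
  J6: C=30, d=47 → on time
  J7: C=43, d=48 → on time
Tardy jobs: J4, J5
Count = 2


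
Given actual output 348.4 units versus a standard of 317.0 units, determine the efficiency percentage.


Efficiency = (actual / standard) × 100
= (348.4 / 317.0) × 100
= 109.9%


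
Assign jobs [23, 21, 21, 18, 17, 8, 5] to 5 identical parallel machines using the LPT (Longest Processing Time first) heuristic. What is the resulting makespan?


Jobs (LPT sorted): [23, 21, 21, 18, 17, 8, 5]
Machines: 5
  J=23 → Machine 1 (load: 0+23=23)
  J=21 → Machine 2 (load: 0+21=21)
  J=21 → Machine 3 (load: 0+21=21)
  J=18 → Machine 4 (load: 0+18=18)
  J=17 → Machine 5 (load: 0+17=17)
  J=8 → Machine 5 (load: 17+8=25)
  J=5 → Machine 4 (load: 18+5=23)
Machine loads: [23, 21, 21, 23, 25]
Makespan = max = 25 time units


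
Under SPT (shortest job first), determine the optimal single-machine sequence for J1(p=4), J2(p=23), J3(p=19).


SPT: sort by shortest processing time
  J1: p=4
  J3: p=19
  J2: p=23
Order: J1 → J3 → J2


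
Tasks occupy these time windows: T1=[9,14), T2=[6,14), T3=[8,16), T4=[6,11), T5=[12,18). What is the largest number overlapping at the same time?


Check each time point for overlaps:
  t=9: 4 tasks active (T1, T2, T3, T4)
Max concurrent = 4


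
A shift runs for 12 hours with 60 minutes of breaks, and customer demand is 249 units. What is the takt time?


Available = 12×60 - 60 = 660 min
Takt time = 660 / 249
= 2.65 min/unit


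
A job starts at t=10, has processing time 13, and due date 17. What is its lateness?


Completion = 10 + 13 = 23
Lateness = C - d = 23 - 17
= 6


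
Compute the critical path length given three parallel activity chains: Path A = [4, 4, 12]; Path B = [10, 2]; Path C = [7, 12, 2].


Path A: 4 + 4 + 12 = 20
Path B: 10 + 2 = 12
Path C: 7 + 12 + 2 = 21
Critical path = longest = max(20, 12, 21)
= 21 (Path C)


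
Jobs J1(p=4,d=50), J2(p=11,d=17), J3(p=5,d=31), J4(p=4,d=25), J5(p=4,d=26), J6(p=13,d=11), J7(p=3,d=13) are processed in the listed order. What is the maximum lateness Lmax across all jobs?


Lateness per job (L = C - d):
  J1: C=4, d=50, L=-46
  J2: C=15, d=17, L=-2
  J3: C=20, d=31, L=-11
  J4: C=24, d=25, L=-1
  J5: C=28, d=26, L=2
  J6: C=41, d=11, L=30
  J7: C=44, d=13, L=31
Lmax = max(-46, -2, -11, -1, 2, 30, 31)
= 31


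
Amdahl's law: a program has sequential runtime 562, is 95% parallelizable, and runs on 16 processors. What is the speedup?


Amdahl's law: T_p = T × ((1-p) + p/N)
= 562 × ((1-0.95) + 0.95/16)
= 562 × (0.05 + 0.0594)
= 562 × 0.1094
= 61.47
Speedup = 562/61.47
= 9.14×


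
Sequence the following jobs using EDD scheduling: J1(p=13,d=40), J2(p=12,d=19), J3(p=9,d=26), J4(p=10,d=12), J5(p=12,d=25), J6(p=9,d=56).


EDD: sort by earliest due date
  J4: d=12, p=10
  J2: d=19, p=12
  J5: d=25, p=12
  J3: d=26, p=9
  J1: d=40, p=13
  J6: d=56, p=9
Order: J4 → J2 → J5 → J3 → J1 → J6


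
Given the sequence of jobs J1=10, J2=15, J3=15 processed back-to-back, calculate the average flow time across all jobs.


Completion times:
  J1: completes at 10
  J2: completes at 25
  J3: completes at 40
Sum = 75
Average = 75/3
= 25.00


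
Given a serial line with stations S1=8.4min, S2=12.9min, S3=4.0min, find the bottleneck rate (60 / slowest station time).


Bottleneck = longest station time
Station times: [8.4, 12.9, 4.0]
Max = 12.9 min
Rate = 60 / 12.9
= 4.65 units/hour (bottleneck: 12.9min)


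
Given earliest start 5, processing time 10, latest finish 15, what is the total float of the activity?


EF = ES + duration = 5 + 10 = 15
LS = LF - duration = 15 - 10 = 5
Total Float = LF - EF = 15 - 15
(or LS - ES = 5 - 5)
= 0


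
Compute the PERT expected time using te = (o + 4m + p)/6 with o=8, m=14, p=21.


te = (o + 4m + p) / 6
= (8 + 4×14 + 21) / 6
= (8 + 56 + 21) / 6
= 85 / 6
= 14.17


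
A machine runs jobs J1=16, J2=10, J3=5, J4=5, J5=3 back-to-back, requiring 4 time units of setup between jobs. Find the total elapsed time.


Makespan = Σ processing + (n-1) × setup
= (16 + 10 + 5 + 5 + 3) + (5-1)×4
= 39 + 16
= 55 time units


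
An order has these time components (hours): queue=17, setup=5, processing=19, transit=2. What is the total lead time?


Lead time = queue + setup + processing + transit
= 17 + 5 + 19 + 2
= 43 hours


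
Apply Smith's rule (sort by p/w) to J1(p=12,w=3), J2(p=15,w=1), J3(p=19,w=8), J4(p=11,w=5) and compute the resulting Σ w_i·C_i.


WSPT order (by p/w): J4 → J3 → J1 → J2
  J4: C=11, w·C=5×11=55
  J3: C=30, w·C=8×30=240
  J1: C=42, w·C=3×42=126
  J2: C=57, w·C=1×57=57
Σ w·C = 478
= 478


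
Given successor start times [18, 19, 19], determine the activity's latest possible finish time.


LF = min of all successor start times
Successors start at: [18, 19, 19]
LF = min(18, 19, 19)
= 18


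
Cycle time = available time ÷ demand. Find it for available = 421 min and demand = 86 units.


Cycle time = available time / demand
= 421 / 86
= 4.90 min/unit


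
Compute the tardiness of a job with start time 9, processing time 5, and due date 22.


Completion = start + processing = 9 + 5 = 14
Tardiness = max(0, C - d) = max(0, 14 - 22)
= max(0, -8)
= 0


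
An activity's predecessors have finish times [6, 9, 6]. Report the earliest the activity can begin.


ES = max of all predecessor completion times
Predecessors: [6, 9, 6]
ES = max(6, 9, 6)
= 9


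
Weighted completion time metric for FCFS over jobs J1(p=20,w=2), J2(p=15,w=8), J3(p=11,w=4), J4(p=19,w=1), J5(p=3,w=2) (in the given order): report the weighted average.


Completion times:
  J1: C=20, w×C=2×20=40
  J2: C=35, w×C=8×35=280
  J3: C=46, w×C=4×46=184
  J4: C=65, w×C=1×65=65
  J5: C=68, w×C=2×68=136
Sum w×C = 705
Sum w = 17
Weighted avg = 705/17
= 41.47


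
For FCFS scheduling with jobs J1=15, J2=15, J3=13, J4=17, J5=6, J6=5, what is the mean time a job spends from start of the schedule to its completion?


Completion times:
  J1: completes at 15
  J2: completes at 30
  J3: completes at 43
  J4: completes at 60
  J5: completes at 66
  J6: completes at 71
Sum = 285
Average = 285/6
= 47.50


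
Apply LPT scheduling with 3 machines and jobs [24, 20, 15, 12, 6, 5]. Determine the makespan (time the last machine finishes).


Jobs (LPT sorted): [24, 20, 15, 12, 6, 5]
Machines: 3
  J=24 → Machine 1 (load: 0+24=24)
  J=20 → Machine 2 (load: 0+20=20)
  J=15 → Machine 3 (load: 0+15=15)
  J=12 → Machine 3 (load: 15+12=27)
  J=6 → Machine 2 (load: 20+6=26)
  J=5 → Machine 1 (load: 24+5=29)
Machine loads: [29, 26, 27]
Makespan = max = 29 time units


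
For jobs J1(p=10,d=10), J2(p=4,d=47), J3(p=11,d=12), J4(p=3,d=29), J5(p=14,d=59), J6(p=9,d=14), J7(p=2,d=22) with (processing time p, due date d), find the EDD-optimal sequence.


EDD: sort by earliest due date
  J1: d=10, p=10
  J3: d=12, p=11
  J6: d=14, p=9
  J7: d=22, p=2
  J4: d=29, p=3
  J2: d=47, p=4
  J5: d=59, p=14
Order: J1 → J3 → J6 → J7 → J4 → J2 → J5


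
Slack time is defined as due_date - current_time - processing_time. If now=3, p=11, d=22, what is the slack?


Slack = due - current_time - processing
= 22 - 3 - 11
= 8


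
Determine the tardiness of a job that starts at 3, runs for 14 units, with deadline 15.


Completion = start + processing = 3 + 14 = 17
Tardiness = max(0, C - d) = max(0, 17 - 15)
= max(0, 2)
= 2


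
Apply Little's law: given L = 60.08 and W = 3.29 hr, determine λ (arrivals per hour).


Little's law: L = λW → λ = L / W
= 60.08 / 3.29
= 18.26 per hour


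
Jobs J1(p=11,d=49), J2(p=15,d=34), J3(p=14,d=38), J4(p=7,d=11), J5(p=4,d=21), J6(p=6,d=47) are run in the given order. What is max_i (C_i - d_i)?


Lateness per job (L = C - d):
  J1: C=11, d=49, L=-38
  J2: C=26, d=34, L=-8
  J3: C=40, d=38, L=2
  J4: C=47, d=11, L=36
  J5: C=51, d=21, L=30
  J6: C=57, d=47, L=10
Lmax = max(-38, -8, 2, 36, 30, 10)
= 36


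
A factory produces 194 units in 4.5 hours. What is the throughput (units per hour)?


Throughput = units / time
= 194 / 4.5
= 43.1 units/hour


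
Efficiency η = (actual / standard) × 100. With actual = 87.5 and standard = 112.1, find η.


Efficiency = (actual / standard) × 100
= (87.5 / 112.1) × 100
= 78.1%


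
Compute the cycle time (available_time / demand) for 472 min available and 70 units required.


Cycle time = available time / demand
= 472 / 70
= 6.74 min/unit


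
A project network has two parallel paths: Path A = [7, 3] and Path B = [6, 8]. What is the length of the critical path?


Path A: 7 + 3 = 10
Path B: 6 + 8 = 14
Critical path = longest = max(10, 14)
= 14 (Path B)


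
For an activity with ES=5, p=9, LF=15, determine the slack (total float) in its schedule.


EF = ES + duration = 5 + 9 = 14
LS = LF - duration = 15 - 9 = 6
Total Float = LF - EF = 15 - 14
(or LS - ES = 6 - 5)
= 1


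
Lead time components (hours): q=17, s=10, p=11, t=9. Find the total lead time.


Lead time = queue + setup + processing + transit
= 17 + 10 + 11 + 9
= 47 hours


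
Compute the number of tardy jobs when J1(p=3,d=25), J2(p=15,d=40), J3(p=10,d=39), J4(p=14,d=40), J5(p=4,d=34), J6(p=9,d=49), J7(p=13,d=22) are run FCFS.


Completion vs due date:
  J1: C=3, d=25 → on time
  J2: C=18, d=40 → on time
  J3: C=28, d=39 → on time
  J4: C=42, d=40 → TARDY
  J5: C=46, d=34 → TARDY
  J6: C=55, d=49 → TARDY
  J7: C=68, d=22 → TARDY
Tardy jobs: J4, J5, J6, J7
Count = 4


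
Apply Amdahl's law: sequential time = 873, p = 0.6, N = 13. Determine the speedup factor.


Amdahl's law: T_p = T × ((1-p) + p/N)
= 873 × ((1-0.6) + 0.6/13)
= 873 × (0.40 + 0.0462)
= 873 × 0.4462
= 389.49
Speedup = 873/389.49
= 2.24×


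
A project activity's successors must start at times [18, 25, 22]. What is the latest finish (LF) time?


LF = min of all successor start times
Successors start at: [18, 25, 22]
LF = min(18, 25, 22)
= 18


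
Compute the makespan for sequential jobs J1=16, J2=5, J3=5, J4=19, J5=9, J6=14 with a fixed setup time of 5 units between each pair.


Makespan = Σ processing + (n-1) × setup
= (16 + 5 + 5 + 19 + 9 + 14) + (6-1)×5
= 68 + 25
= 93 time units


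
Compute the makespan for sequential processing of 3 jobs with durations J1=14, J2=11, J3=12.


Sequential makespan: sum all processing times
= 14 + 11 + 12
= 37 time units


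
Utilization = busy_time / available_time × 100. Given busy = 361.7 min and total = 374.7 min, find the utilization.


Utilization = busy / total × 100
= 361.7 / 374.7 × 100
= 96.5%


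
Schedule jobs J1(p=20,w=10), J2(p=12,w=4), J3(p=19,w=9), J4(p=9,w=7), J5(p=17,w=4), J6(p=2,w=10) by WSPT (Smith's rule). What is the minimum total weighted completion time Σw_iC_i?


WSPT order (by p/w): J6 → J4 → J1 → J3 → J2 → J5
  J6: C=2, w·C=10×2=20
  J4: C=11, w·C=7×11=77
  J1: C=31, w·C=10×31=310
  J3: C=50, w·C=9×50=450
  J2: C=62, w·C=4×62=248
  J5: C=79, w·C=4×79=316
Σ w·C = 1421
= 1421


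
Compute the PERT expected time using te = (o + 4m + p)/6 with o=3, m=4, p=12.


te = (o + 4m + p) / 6
= (3 + 4×4 + 12) / 6
= (3 + 16 + 12) / 6
= 31 / 6
= 5.17


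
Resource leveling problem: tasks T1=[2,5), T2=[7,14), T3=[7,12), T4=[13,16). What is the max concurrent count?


Check each time point for overlaps:
  t=7: 2 tasks active (T2, T3)
Max concurrent = 2


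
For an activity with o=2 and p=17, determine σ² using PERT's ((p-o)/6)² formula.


σ² = ((p - o) / 6)² = (p - o)² / 36
= (17 - 2)² / 36
= 15² / 36
= 225 / 36
= 6.2500


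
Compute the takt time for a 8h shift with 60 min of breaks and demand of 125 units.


Available = 8×60 - 60 = 420 min
Takt time = 420 / 125
= 3.36 min/unit


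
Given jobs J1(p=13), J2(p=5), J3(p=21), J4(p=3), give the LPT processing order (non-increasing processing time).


LPT: sort by longest processing time first
  J3: p=21
  J1: p=13
  J2: p=5
  J4: p=3
Order: J3 → J1 → J2 → J4


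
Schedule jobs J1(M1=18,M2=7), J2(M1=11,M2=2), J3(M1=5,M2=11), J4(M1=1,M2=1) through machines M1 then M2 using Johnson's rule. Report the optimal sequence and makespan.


Johnson's rule:
Group 1 (M1≤M2, sort by M1): ['J4', 'J3']
Group 2 (M1>M2, sort desc M2): ['J1', 'J2']
Sequence: J4 → J3 → J1 → J2
Makespan calculation:
  J4: M1 done=1, M2 done=2
  J3: M1 done=6, M2 done=17
  J1: M1 done=24, M2 done=31
  J2: M1 done=35, M2 done=37
= Sequence: J4 → J3 → J1 → J2, Makespan: 37


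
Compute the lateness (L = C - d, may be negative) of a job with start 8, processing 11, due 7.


Completion = 8 + 11 = 19
Lateness = C - d = 19 - 7
= 12


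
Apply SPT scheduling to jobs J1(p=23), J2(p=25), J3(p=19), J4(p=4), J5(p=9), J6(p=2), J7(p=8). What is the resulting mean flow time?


SPT order: J6 → J4 → J7 → J5 → J3 → J1 → J2
Completion times:
  J6: C=2
  J4: C=6
  J7: C=14
  J5: C=23
  J3: C=42
  J1: C=65
  J2: C=90
Sum = 242, n = 7
Mean flow = 242/7
= 34.57


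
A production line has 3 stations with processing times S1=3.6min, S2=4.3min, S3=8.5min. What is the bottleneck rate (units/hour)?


Bottleneck = longest station time
Station times: [3.6, 4.3, 8.5]
Max = 8.5 min
Rate = 60 / 8.5
= 7.06 units/hour (bottleneck: 8.5min)


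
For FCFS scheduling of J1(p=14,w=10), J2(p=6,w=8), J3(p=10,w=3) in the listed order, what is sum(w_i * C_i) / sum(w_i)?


Completion times:
  J1: C=14, w×C=10×14=140
  J2: C=20, w×C=8×20=160
  J3: C=30, w×C=3×30=90
Sum w×C = 390
Sum w = 21
Weighted avg = 390/21
= 18.57


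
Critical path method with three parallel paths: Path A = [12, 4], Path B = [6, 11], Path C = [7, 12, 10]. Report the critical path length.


Path A: 12 + 4 = 16
Path B: 6 + 11 = 17
Path C: 7 + 12 + 10 = 29
Critical path = longest = max(16, 17, 29)
= 29 (Path C)


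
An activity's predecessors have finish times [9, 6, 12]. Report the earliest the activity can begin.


ES = max of all predecessor completion times
Predecessors: [9, 6, 12]
ES = max(9, 6, 12)
= 12


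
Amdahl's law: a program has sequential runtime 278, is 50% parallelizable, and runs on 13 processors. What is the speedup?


Amdahl's law: T_p = T × ((1-p) + p/N)
= 278 × ((1-0.5) + 0.5/13)
= 278 × (0.50 + 0.0385)
= 278 × 0.5385
= 149.69
Speedup = 278/149.69
= 1.86×


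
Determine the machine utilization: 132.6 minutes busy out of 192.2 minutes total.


Utilization = busy / total × 100
= 132.6 / 192.2 × 100
= 69.0%


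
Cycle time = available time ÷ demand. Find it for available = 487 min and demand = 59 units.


Cycle time = available time / demand
= 487 / 59
= 8.25 min/unit


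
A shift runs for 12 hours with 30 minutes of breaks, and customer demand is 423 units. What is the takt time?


Available = 12×60 - 30 = 690 min
Takt time = 690 / 423
= 1.63 min/unit


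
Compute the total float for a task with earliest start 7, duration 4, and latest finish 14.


EF = ES + duration = 7 + 4 = 11
LS = LF - duration = 14 - 4 = 10
Total Float = LF - EF = 14 - 11
(or LS - ES = 10 - 7)
= 3


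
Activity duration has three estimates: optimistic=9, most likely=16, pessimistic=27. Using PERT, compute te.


te = (o + 4m + p) / 6
= (9 + 4×16 + 27) / 6
= (9 + 64 + 27) / 6
= 100 / 6
= 16.67


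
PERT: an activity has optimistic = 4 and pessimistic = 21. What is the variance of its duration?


σ² = ((p - o) / 6)² = (p - o)² / 36
= (21 - 4)² / 36
= 17² / 36
= 289 / 36
= 8.0278


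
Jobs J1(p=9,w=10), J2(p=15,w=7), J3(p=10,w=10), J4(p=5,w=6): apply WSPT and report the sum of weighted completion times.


WSPT order (by p/w): J4 → J1 → J3 → J2
  J4: C=5, w·C=6×5=30
  J1: C=14, w·C=10×14=140
  J3: C=24, w·C=10×24=240
  J2: C=39, w·C=7×39=273
Σ w·C = 683
= 683


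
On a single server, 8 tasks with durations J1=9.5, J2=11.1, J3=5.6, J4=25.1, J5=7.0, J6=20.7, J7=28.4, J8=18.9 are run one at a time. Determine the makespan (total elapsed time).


Sequential makespan: sum all processing times
= 9.5 + 11.1 + 5.6 + 25.1 + 7.0 + 20.7 + 28.4 + 18.9
= 126.3 time units


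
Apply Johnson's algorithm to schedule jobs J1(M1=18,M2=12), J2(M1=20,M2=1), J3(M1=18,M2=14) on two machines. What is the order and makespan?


Johnson's rule:
Group 1 (M1≤M2, sort by M1): []
Group 2 (M1>M2, sort desc M2): ['J3', 'J1', 'J2']
Sequence: J3 → J1 → J2
Makespan calculation:
  J3: M1 done=18, M2 done=32
  J1: M1 done=36, M2 done=48
  J2: M1 done=56, M2 done=57
= Sequence: J3 → J1 → J2, Makespan: 57


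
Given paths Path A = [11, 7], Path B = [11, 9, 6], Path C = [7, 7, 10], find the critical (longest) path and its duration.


Path A: 11 + 7 = 18
Path B: 11 + 9 + 6 = 26
Path C: 7 + 7 + 10 = 24
Critical path = longest = max(18, 26, 24)
= 26 (Path B)


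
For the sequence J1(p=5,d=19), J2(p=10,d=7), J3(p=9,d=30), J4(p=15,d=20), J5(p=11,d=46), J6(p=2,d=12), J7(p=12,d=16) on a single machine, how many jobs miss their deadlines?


Completion vs due date:
  J1: C=5, d=19 → on time
  J2: C=15, d=7 → TARDY
  J3: C=24, d=30 → on time
  J4: C=39, d=20 → TARDY
  J5: C=50, d=46 → TARDY
  J6: C=52, d=12 → TARDY
  J7: C=64, d=16 → TARDY
Tardy jobs: J2, J4, J5, J6, J7
Count = 5


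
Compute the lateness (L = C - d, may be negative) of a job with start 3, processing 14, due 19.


Completion = 3 + 14 = 17
Lateness = C - d = 17 - 19
= -2


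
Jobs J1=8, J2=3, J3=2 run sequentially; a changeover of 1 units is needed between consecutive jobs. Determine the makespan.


Makespan = Σ processing + (n-1) × setup
= (8 + 3 + 2) + (3-1)×1
= 13 + 2
= 15 time units


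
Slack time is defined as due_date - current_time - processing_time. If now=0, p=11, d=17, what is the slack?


Slack = due - current_time - processing
= 17 - 0 - 11
= 6


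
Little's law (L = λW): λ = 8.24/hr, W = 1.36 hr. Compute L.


Little's law: L = λ × W
= 8.24 × 1.36
= 11.21


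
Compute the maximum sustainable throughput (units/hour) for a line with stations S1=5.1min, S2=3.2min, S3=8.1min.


Bottleneck = longest station time
Station times: [5.1, 3.2, 8.1]
Max = 8.1 min
Rate = 60 / 8.1
= 7.41 units/hour (bottleneck: 8.1min)


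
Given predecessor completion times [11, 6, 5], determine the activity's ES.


ES = max of all predecessor completion times
Predecessors: [11, 6, 5]
ES = max(11, 6, 5)
= 11


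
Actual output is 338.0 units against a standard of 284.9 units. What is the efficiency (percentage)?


Efficiency = (actual / standard) × 100
= (338.0 / 284.9) × 100
= 118.6%


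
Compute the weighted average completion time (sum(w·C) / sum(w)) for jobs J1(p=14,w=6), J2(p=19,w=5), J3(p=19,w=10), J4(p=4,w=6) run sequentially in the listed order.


Completion times:
  J1: C=14, w×C=6×14=84
  J2: C=33, w×C=5×33=165
  J3: C=52, w×C=10×52=520
  J4: C=56, w×C=6×56=336
Sum w×C = 1105
Sum w = 27
Weighted avg = 1105/27
= 40.93


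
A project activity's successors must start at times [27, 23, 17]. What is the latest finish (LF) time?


LF = min of all successor start times
Successors start at: [27, 23, 17]
LF = min(27, 23, 17)
= 17


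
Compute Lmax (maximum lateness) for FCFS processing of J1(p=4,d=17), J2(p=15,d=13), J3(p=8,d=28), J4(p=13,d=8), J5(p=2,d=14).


Lateness per job (L = C - d):
  J1: C=4, d=17, L=-13
  J2: C=19, d=13, L=6
  J3: C=27, d=28, L=-1
  J4: C=40, d=8, L=32
  J5: C=42, d=14, L=28
Lmax = max(-13, 6, -1, 32, 28)
= 32


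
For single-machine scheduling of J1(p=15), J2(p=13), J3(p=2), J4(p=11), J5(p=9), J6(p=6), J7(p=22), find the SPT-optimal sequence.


SPT: sort by shortest processing time
  J3: p=2
  J6: p=6
  J5: p=9
  J4: p=11
  J2: p=13
  J1: p=15
  J7: p=22
Order: J3 → J6 → J5 → J4 → J2 → J1 → J7


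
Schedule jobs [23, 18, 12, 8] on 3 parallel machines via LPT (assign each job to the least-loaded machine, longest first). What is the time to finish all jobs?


Jobs (LPT sorted): [23, 18, 12, 8]
Machines: 3
  J=23 → Machine 1 (load: 0+23=23)
  J=18 → Machine 2 (load: 0+18=18)
  J=12 → Machine 3 (load: 0+12=12)
  J=8 → Machine 3 (load: 12+8=20)
Machine loads: [23, 18, 20]
Makespan = max = 23 time units


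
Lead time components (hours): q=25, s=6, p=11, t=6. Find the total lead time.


Lead time = queue + setup + processing + transit
= 25 + 6 + 11 + 6
= 48 hours


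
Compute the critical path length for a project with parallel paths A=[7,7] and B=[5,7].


Path A: 7 + 7 = 14
Path B: 5 + 7 = 12
Critical path = longest = max(14, 12)
= 14 (Path A)


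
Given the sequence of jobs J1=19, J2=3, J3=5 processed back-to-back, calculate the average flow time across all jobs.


Completion times:
  J1: completes at 19
  J2: completes at 22
  J3: completes at 27
Sum = 68
Average = 68/3
= 22.67


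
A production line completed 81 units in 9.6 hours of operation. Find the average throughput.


Throughput = units / time
= 81 / 9.6
= 8.4 units/hour
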